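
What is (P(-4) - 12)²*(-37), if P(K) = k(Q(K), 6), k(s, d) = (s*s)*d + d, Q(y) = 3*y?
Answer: -27238068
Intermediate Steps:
k(s, d) = d + d*s² (k(s, d) = s²*d + d = d*s² + d = d + d*s²)
P(K) = 6 + 54*K² (P(K) = 6*(1 + (3*K)²) = 6*(1 + 9*K²) = 6 + 54*K²)
(P(-4) - 12)²*(-37) = ((6 + 54*(-4)²) - 12)²*(-37) = ((6 + 54*16) - 12)²*(-37) = ((6 + 864) - 12)²*(-37) = (870 - 12)²*(-37) = 858²*(-37) = 736164*(-37) = -27238068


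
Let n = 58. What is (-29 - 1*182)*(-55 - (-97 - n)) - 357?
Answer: -21457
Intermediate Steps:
(-29 - 1*182)*(-55 - (-97 - n)) - 357 = (-29 - 1*182)*(-55 - (-97 - 1*58)) - 357 = (-29 - 182)*(-55 - (-97 - 58)) - 357 = -211*(-55 - 1*(-155)) - 357 = -211*(-55 + 155) - 357 = -211*100 - 357 = -21100 - 357 = -21457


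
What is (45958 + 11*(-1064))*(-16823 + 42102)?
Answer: 865906866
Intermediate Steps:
(45958 + 11*(-1064))*(-16823 + 42102) = (45958 - 11704)*25279 = 34254*25279 = 865906866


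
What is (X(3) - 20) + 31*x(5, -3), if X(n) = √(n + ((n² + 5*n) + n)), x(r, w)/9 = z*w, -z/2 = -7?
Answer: -11738 + √30 ≈ -11733.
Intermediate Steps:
z = 14 (z = -2*(-7) = 14)
x(r, w) = 126*w (x(r, w) = 9*(14*w) = 126*w)
X(n) = √(n² + 7*n) (X(n) = √(n + (n² + 6*n)) = √(n² + 7*n))
(X(3) - 20) + 31*x(5, -3) = (√(3*(7 + 3)) - 20) + 31*(126*(-3)) = (√(3*10) - 20) + 31*(-378) = (√30 - 20) - 11718 = (-20 + √30) - 11718 = -11738 + √30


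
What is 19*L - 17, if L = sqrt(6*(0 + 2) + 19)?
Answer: -17 + 19*sqrt(31) ≈ 88.787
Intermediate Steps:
L = sqrt(31) (L = sqrt(6*2 + 19) = sqrt(12 + 19) = sqrt(31) ≈ 5.5678)
19*L - 17 = 19*sqrt(31) - 17 = -17 + 19*sqrt(31)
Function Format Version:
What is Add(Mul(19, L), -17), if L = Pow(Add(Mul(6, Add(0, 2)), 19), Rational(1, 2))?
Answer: Add(-17, Mul(19, Pow(31, Rational(1, 2)))) ≈ 88.787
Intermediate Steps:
L = Pow(31, Rational(1, 2)) (L = Pow(Add(Mul(6, 2), 19), Rational(1, 2)) = Pow(Add(12, 19), Rational(1, 2)) = Pow(31, Rational(1, 2)) ≈ 5.5678)
Add(Mul(19, L), -17) = Add(Mul(19, Pow(31, Rational(1, 2))), -17) = Add(-17, Mul(19, Pow(31, Rational(1, 2))))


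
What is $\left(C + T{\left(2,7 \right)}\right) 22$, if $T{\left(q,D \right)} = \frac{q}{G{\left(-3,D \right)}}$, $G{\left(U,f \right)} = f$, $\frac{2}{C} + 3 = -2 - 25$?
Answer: $\frac{506}{105} \approx 4.819$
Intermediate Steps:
$C = - \frac{1}{15}$ ($C = \frac{2}{-3 - 27} = \frac{2}{-30} = 2 \left(- \frac{1}{30}\right) = - \frac{1}{15} \approx -0.066667$)
$T{\left(q,D \right)} = \frac{q}{D}$
$\left(C + T{\left(2,7 \right)}\right) 22 = \left(- \frac{1}{15} + \frac{2}{7}\right) 22 = \frac{23}{105} \cdot 22 = \frac{506}{105}$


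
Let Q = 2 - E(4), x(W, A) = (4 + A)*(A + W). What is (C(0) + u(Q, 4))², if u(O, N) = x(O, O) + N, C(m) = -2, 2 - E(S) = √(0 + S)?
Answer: 676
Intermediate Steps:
E(S) = 2 - √S (E(S) = 2 - √(0 + S) = 2 - √S)
Q = 2 (Q = 2 - (2 - √4) = 2 - (2 - 1*2) = 2 - (2 - 2) = 2 - 1*0 = 2 + 0 = 2)
u(O, N) = N + 2*O² + 8*O (u(O, N) = (O² + 4*O + 4*O + O*O) + N = (O² + 4*O + 4*O + O²) + N = (2*O² + 8*O) + N = N + 2*O² + 8*O)
(C(0) + u(Q, 4))² = (-2 + (4 + 2*2² + 8*2))² = (-2 + (4 + 2*4 + 16))² = (-2 + (4 + 8 + 16))² = (-2 + 28)² = 26² = 676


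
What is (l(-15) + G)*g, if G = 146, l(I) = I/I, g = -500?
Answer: -73500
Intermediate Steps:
l(I) = 1
(l(-15) + G)*g = (1 + 146)*(-500) = 147*(-500) = -73500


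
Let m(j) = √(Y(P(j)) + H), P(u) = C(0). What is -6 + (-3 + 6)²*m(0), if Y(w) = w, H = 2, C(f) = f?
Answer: -6 + 9*√2 ≈ 6.7279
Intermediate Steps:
P(u) = 0
m(j) = √2 (m(j) = √(0 + 2) = √2)
-6 + (-3 + 6)²*m(0) = -6 + (-3 + 6)²*√2 = -6 + 3²*√2 = -6 + 9*√2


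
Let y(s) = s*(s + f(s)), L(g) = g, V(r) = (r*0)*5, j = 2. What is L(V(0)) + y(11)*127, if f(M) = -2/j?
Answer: 13970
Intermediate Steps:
V(r) = 0 (V(r) = 0*5 = 0)
f(M) = -1 (f(M) = -2/2 = -2*½ = -1)
y(s) = s*(-1 + s) (y(s) = s*(s - 1) = s*(-1 + s))
L(V(0)) + y(11)*127 = 0 + (11*(-1 + 11))*127 = 0 + (11*10)*127 = 0 + 110*127 = 0 + 13970 = 13970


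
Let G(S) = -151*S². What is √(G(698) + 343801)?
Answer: I*√73224003 ≈ 8557.1*I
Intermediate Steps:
√(G(698) + 343801) = √(-151*698² + 343801) = √(-151*487204 + 343801) = √(-73567804 + 343801) = √(-73224003) = I*√73224003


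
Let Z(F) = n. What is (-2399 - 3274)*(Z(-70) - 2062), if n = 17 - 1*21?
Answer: 11720418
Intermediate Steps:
n = -4 (n = 17 - 21 = -4)
Z(F) = -4
(-2399 - 3274)*(Z(-70) - 2062) = (-2399 - 3274)*(-4 - 2062) = -5673*(-2066) = 11720418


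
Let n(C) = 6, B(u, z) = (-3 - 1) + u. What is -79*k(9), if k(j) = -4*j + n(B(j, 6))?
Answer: 2370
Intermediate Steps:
B(u, z) = -4 + u
k(j) = 6 - 4*j (k(j) = -4*j + 6 = 6 - 4*j)
-79*k(9) = -79*(6 - 4*9) = -79*(6 - 36) = -79*(-30) = 2370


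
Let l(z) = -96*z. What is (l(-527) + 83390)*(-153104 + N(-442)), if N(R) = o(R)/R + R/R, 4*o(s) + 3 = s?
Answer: -18133502982069/884 ≈ -2.0513e+10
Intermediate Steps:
o(s) = -¾ + s/4
N(R) = 1 + (-¾ + R/4)/R (N(R) = (-¾ + R/4)/R + R/R = (-¾ + R/4)/R + 1 = 1 + (-¾ + R/4)/R)
(l(-527) + 83390)*(-153104 + N(-442)) = (-96*(-527) + 83390)*(-153104 + (¼)*(-3 + 5*(-442))/(-442)) = (50592 + 83390)*(-153104 + (¼)*(-1/442)*(-3 - 2210)) = 133982*(-153104 + (¼)*(-1/442)*(-2213)) = 133982*(-153104 + 2213/1768) = 133982*(-270685659/1768) = -18133502982069/884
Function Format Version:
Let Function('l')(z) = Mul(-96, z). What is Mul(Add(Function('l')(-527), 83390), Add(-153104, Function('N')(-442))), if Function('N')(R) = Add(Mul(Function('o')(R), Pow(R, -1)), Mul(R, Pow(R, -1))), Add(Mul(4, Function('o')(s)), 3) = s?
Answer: Rational(-18133502982069, 884) ≈ -2.0513e+10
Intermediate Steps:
Function('o')(s) = Add(Rational(-3, 4), Mul(Rational(1, 4), s))
Function('N')(R) = Add(1, Mul(Pow(R, -1), Add(Rational(-3, 4), Mul(Rational(1, 4), R)))) (Function('N')(R) = Add(Mul(Add(Rational(-3, 4), Mul(Rational(1, 4), R)), Pow(R, -1)), Mul(R, Pow(R, -1))) = Add(Mul(Pow(R, -1), Add(Rational(-3, 4), Mul(Rational(1, 4), R))), 1) = Add(1, Mul(Pow(R, -1), Add(Rational(-3, 4), Mul(Rational(1, 4), R)))))
Mul(Add(Function('l')(-527), 83390), Add(-153104, Function('N')(-442))) = Mul(Add(Mul(-96, -527), 83390), Add(-153104, Mul(Rational(1, 4), Pow(-442, -1), Add(-3, Mul(5, -442))))) = Mul(Add(50592, 83390), Add(-153104, Mul(Rational(1, 4), Rational(-1, 442), Add(-3, -2210)))) = Mul(133982, Add(-153104, Mul(Rational(1, 4), Rational(-1, 442), -2213))) = Mul(133982, Add(-153104, Rational(2213, 1768))) = Mul(133982, Rational(-270685659, 1768)) = Rational(-18133502982069, 884)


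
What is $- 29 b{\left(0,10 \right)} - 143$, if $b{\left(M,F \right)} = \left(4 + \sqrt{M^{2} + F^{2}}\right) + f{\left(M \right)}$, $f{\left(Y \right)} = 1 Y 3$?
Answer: $-549$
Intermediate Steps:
$f{\left(Y \right)} = 3 Y$ ($f{\left(Y \right)} = Y 3 = 3 Y$)
$b{\left(M,F \right)} = 4 + \sqrt{F^{2} + M^{2}} + 3 M$ ($b{\left(M,F \right)} = \left(4 + \sqrt{M^{2} + F^{2}}\right) + 3 M = \left(4 + \sqrt{F^{2} + M^{2}}\right) + 3 M = 4 + \sqrt{F^{2} + M^{2}} + 3 M$)
$- 29 b{\left(0,10 \right)} - 143 = - 29 \left(4 + \sqrt{10^{2} + 0^{2}} + 3 \cdot 0\right) - 143 = - 29 \left(4 + \sqrt{100 + 0} + 0\right) - 143 = - 29 \left(4 + \sqrt{100} + 0\right) - 143 = - 29 \left(4 + 10 + 0\right) - 143 = \left(-29\right) 14 - 143 = -406 - 143 = -549$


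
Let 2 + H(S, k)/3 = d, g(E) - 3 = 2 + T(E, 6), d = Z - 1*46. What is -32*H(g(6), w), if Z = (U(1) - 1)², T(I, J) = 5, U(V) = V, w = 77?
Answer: 4608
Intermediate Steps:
Z = 0 (Z = (1 - 1)² = 0² = 0)
d = -46 (d = 0 - 1*46 = 0 - 46 = -46)
g(E) = 10 (g(E) = 3 + (2 + 5) = 3 + 7 = 10)
H(S, k) = -144 (H(S, k) = -6 + 3*(-46) = -6 - 138 = -144)
-32*H(g(6), w) = -32*(-144) = 4608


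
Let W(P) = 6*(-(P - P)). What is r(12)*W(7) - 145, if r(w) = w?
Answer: -145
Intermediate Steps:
W(P) = 0 (W(P) = 6*(-1*0) = 6*0 = 0)
r(12)*W(7) - 145 = 12*0 - 145 = 0 - 145 = -145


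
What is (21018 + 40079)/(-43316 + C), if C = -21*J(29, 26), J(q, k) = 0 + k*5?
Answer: -61097/46046 ≈ -1.3269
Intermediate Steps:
J(q, k) = 5*k (J(q, k) = 0 + 5*k = 5*k)
C = -2730 (C = -105*26 = -21*130 = -2730)
(21018 + 40079)/(-43316 + C) = (21018 + 40079)/(-43316 - 2730) = 61097/(-46046) = 61097*(-1/46046) = -61097/46046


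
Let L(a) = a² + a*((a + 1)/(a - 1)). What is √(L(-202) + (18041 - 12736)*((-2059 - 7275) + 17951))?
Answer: √1885467890495/203 ≈ 6764.2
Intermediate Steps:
L(a) = a² + a*(1 + a)/(-1 + a) (L(a) = a² + a*((1 + a)/(-1 + a)) = a² + a*(1 + a)/(-1 + a))
√(L(-202) + (18041 - 12736)*((-2059 - 7275) + 17951)) = √((-202 + (-202)³)/(-1 - 202) + (18041 - 12736)*((-2059 - 7275) + 17951)) = √((-202 - 8242408)/(-203) + 5305*(-9334 + 17951)) = √(-1/203*(-8242610) + 5305*8617) = √(8242610/203 + 45713185) = √(9288019165/203) = √1885467890495/203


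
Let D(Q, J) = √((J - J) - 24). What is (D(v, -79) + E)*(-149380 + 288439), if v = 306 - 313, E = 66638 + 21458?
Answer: 12250541664 + 278118*I*√6 ≈ 1.2251e+10 + 6.8125e+5*I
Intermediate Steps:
E = 88096
v = -7
D(Q, J) = 2*I*√6 (D(Q, J) = √(0 - 24) = √(-24) = 2*I*√6)
(D(v, -79) + E)*(-149380 + 288439) = (2*I*√6 + 88096)*(-149380 + 288439) = (88096 + 2*I*√6)*139059 = 12250541664 + 278118*I*√6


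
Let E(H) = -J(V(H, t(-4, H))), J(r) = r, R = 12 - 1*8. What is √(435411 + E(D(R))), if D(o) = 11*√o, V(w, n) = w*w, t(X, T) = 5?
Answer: √434927 ≈ 659.49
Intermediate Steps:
R = 4 (R = 12 - 8 = 4)
V(w, n) = w²
E(H) = -H²
√(435411 + E(D(R))) = √(435411 - (11*√4)²) = √(435411 - (11*2)²) = √(435411 - 1*22²) = √(435411 - 1*484) = √(435411 - 484) = √434927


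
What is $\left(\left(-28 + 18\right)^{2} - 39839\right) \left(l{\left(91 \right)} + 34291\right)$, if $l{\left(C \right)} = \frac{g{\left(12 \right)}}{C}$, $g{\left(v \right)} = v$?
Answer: $- \frac{17715038761}{13} \approx -1.3627 \cdot 10^{9}$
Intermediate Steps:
$l{\left(C \right)} = \frac{12}{C}$
$\left(\left(-28 + 18\right)^{2} - 39839\right) \left(l{\left(91 \right)} + 34291\right) = \left(\left(-28 + 18\right)^{2} - 39839\right) \left(\frac{12}{91} + 34291\right) = \left(\left(-10\right)^{2} - 39839\right) \left(12 \cdot \frac{1}{91} + 34291\right) = \left(100 - 39839\right) \left(\frac{12}{91} + 34291\right) = \left(-39739\right) \frac{3120493}{91} = - \frac{17715038761}{13}$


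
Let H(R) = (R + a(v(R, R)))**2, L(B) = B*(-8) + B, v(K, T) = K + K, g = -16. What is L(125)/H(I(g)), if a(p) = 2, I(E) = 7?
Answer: -875/81 ≈ -10.802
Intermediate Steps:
v(K, T) = 2*K
L(B) = -7*B (L(B) = -8*B + B = -7*B)
H(R) = (2 + R)**2 (H(R) = (R + 2)**2 = (2 + R)**2)
L(125)/H(I(g)) = (-7*125)/((2 + 7)**2) = -875/(9**2) = -875/81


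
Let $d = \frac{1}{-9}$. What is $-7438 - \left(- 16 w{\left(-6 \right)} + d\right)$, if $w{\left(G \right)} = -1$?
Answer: $- \frac{67085}{9} \approx -7453.9$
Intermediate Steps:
$d = - \frac{1}{9} \approx -0.11111$
$-7438 - \left(- 16 w{\left(-6 \right)} + d\right) = -7438 - \left(\left(-16\right) \left(-1\right) - \frac{1}{9}\right) = -7438 - \left(16 - \frac{1}{9}\right) = -7438 - \frac{143}{9} = - \frac{67085}{9}$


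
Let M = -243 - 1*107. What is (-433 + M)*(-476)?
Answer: 372708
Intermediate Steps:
M = -350 (M = -243 - 107 = -350)
(-433 + M)*(-476) = (-433 - 350)*(-476) = -783*(-476) = 372708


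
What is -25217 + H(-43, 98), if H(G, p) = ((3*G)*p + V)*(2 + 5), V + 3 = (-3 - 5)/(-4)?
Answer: -113718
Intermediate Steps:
V = -1 (V = -3 + (-3 - 5)/(-4) = -3 - 8*(-1/4) = -3 + 2 = -1)
H(G, p) = -7 + 21*G*p (H(G, p) = ((3*G)*p - 1)*(2 + 5) = (3*G*p - 1)*7 = (-1 + 3*G*p)*7 = -7 + 21*G*p)
-25217 + H(-43, 98) = -25217 + (-7 + 21*(-43)*98) = -25217 + (-7 - 88494) = -25217 - 88501 = -113718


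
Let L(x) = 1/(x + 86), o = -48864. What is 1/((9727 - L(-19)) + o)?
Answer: -67/2622180 ≈ -2.5551e-5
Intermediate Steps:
L(x) = 1/(86 + x)
1/((9727 - L(-19)) + o) = 1/((9727 - 1/(86 - 19)) - 48864) = 1/((9727 - 1/67) - 48864) = 1/(651708/67 - 48864) = 1/(-2622180/67) = -67/2622180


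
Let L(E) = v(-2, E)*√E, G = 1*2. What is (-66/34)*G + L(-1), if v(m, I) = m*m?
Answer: -66/17 + 4*I ≈ -3.8824 + 4.0*I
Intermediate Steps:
v(m, I) = m²
G = 2
L(E) = 4*√E (L(E) = (-2)²*√E = 4*√E)
(-66/34)*G + L(-1) = -66/34*2 + 4*√(-1) = -66*1/34*2 + 4*I = -33/17*2 + 4*I = -66/17 + 4*I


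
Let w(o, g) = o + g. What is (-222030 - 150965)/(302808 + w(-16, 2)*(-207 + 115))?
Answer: -372995/304096 ≈ -1.2266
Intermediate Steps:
w(o, g) = g + o
(-222030 - 150965)/(302808 + w(-16, 2)*(-207 + 115)) = (-222030 - 150965)/(302808 + (2 - 16)*(-207 + 115)) = -372995/(302808 - 14*(-92)) = -372995/(302808 + 1288) = -372995/304096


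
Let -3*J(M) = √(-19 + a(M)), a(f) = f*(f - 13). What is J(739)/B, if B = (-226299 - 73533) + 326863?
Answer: -√536495/81093 ≈ -0.0090323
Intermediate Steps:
a(f) = f*(-13 + f)
B = 27031 (B = -299832 + 326863 = 27031)
J(M) = -√(-19 + M*(-13 + M))/3
J(739)/B = -√(-19 + 739*(-13 + 739))/3/27031 = -√(-19 + 739*726)/3*(1/27031) = -√(-19 + 536514)/3*(1/27031) = -√536495/3*(1/27031) = -√536495/81093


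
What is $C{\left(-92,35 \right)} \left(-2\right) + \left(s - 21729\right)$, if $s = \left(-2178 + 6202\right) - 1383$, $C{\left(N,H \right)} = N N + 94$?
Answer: $-36204$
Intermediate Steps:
$C{\left(N,H \right)} = 94 + N^{2}$ ($C{\left(N,H \right)} = N^{2} + 94 = 94 + N^{2}$)
$s = 2641$ ($s = 4024 - 1383 = 2641$)
$C{\left(-92,35 \right)} \left(-2\right) + \left(s - 21729\right) = \left(94 + \left(-92\right)^{2}\right) \left(-2\right) + \left(2641 - 21729\right) = \left(94 + 8464\right) \left(-2\right) + \left(2641 - 21729\right) = 8558 \left(-2\right) - 19088 = -17116 - 19088 = -36204$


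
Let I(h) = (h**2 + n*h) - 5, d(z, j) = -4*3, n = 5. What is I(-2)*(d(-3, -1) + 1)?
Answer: 121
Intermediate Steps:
d(z, j) = -12
I(h) = -5 + h**2 + 5*h (I(h) = (h**2 + 5*h) - 5 = -5 + h**2 + 5*h)
I(-2)*(d(-3, -1) + 1) = (-5 + (-2)**2 + 5*(-2))*(-12 + 1) = (-5 + 4 - 10)*(-11) = -11*(-11) = 121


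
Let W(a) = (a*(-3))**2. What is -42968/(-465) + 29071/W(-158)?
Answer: 3222465461/34824780 ≈ 92.534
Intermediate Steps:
W(a) = 9*a**2 (W(a) = (-3*a)**2 = 9*a**2)
-42968/(-465) + 29071/W(-158) = -42968/(-465) + 29071/((9*(-158)**2)) = -42968*(-1/465) + 29071/((9*24964)) = 42968/465 + 29071/224676 = 3222465461/34824780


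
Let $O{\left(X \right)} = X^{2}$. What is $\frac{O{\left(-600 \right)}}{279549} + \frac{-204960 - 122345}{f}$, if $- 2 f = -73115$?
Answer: $- \frac{3481648242}{454205003} \approx -7.6654$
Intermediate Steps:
$f = \frac{73115}{2}$ ($f = \left(- \frac{1}{2}\right) \left(-73115\right) = \frac{73115}{2} \approx 36558.0$)
$\frac{O{\left(-600 \right)}}{279549} + \frac{-204960 - 122345}{f} = \frac{\left(-600\right)^{2}}{279549} + \frac{-204960 - 122345}{\frac{73115}{2}} = 360000 \cdot \frac{1}{279549} - \frac{130922}{14623} = \frac{40000}{31061} - \frac{130922}{14623} = - \frac{3481648242}{454205003}$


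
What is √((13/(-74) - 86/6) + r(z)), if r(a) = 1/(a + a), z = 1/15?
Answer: I*√86358/111 ≈ 2.6475*I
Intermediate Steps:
z = 1/15 ≈ 0.066667
r(a) = 1/(2*a)
√((13/(-74) - 86/6) + r(z)) = √((13/(-74) - 86/6) + 1/(2*(1/15))) = √((13*(-1/74) - 86*⅙) + (½)*15) = √((-13/74 - 43/3) + 15/2) = √(-3221/222 + 15/2) = √(-778/111) = I*√86358/111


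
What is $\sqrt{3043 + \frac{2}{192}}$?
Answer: $\frac{\sqrt{1752774}}{24} \approx 55.164$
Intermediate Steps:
$\sqrt{3043 + \frac{2}{192}} = \sqrt{3043 + 2 \cdot \frac{1}{192}} = \sqrt{3043 + \frac{1}{96}} = \sqrt{\frac{292129}{96}} = \frac{\sqrt{1752774}}{24}$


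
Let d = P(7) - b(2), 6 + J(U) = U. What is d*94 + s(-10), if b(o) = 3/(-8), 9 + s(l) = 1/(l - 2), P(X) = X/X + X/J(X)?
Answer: 4669/6 ≈ 778.17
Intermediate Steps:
J(U) = -6 + U
P(X) = 1 + X/(-6 + X) (P(X) = X/X + X/(-6 + X) = 1 + X/(-6 + X))
s(l) = -9 + 1/(-2 + l) (s(l) = -9 + 1/(l - 2) = -9 + 1/(-2 + l))
b(o) = -3/8 (b(o) = 3*(-⅛) = -3/8)
d = 67/8 (d = 2*(-3 + 7)/(-6 + 7) - 1*(-3/8) = 2*4/1 + 3/8 = 2*1*4 + 3/8 = 8 + 3/8 = 67/8 ≈ 8.3750)
d*94 + s(-10) = (67/8)*94 + (19 - 9*(-10))/(-2 - 10) = 3149/4 + (19 + 90)/(-12) = 3149/4 - 1/12*109 = 3149/4 - 109/12 = 4669/6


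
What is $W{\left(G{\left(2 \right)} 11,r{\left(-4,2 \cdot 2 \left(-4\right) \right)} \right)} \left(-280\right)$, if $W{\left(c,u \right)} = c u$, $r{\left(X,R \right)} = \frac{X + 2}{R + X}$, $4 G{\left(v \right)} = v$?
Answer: $-154$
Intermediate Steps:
$G{\left(v \right)} = \frac{v}{4}$
$r{\left(X,R \right)} = \frac{2 + X}{R + X}$
$W{\left(G{\left(2 \right)} 11,r{\left(-4,2 \cdot 2 \left(-4\right) \right)} \right)} \left(-280\right) = \frac{1}{4} \cdot 2 \cdot 11 \frac{2 - 4}{2 \cdot 2 \left(-4\right) - 4} \left(-280\right) = \frac{1}{2} \cdot 11 \frac{1}{4 \left(-4\right) - 4} \left(-2\right) \left(-280\right) = \frac{11 \frac{1}{-16 - 4} \left(-2\right)}{2} \left(-280\right) = \frac{11 \frac{1}{-20} \left(-2\right)}{2} \left(-280\right) = \frac{11 \left(\left(- \frac{1}{20}\right) \left(-2\right)\right)}{2} \left(-280\right) = \frac{11}{2} \cdot \frac{1}{10} \left(-280\right) = \frac{11}{20} \left(-280\right) = -154$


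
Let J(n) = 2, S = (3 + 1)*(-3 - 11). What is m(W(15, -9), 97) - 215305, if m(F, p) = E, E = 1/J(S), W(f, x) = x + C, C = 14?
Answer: -430609/2 ≈ -2.1530e+5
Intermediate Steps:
S = -56 (S = 4*(-14) = -56)
W(f, x) = 14 + x (W(f, x) = x + 14 = 14 + x)
E = ½ (E = 1/2 = ½ ≈ 0.50000)
m(F, p) = ½
m(W(15, -9), 97) - 215305 = ½ - 215305 = -430609/2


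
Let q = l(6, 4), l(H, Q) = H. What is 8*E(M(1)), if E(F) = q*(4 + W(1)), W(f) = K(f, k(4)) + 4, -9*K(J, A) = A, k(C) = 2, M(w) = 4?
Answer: 1120/3 ≈ 373.33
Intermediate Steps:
K(J, A) = -A/9
q = 6
W(f) = 34/9 (W(f) = -⅑*2 + 4 = -2/9 + 4 = 34/9)
E(F) = 140/3 (E(F) = 6*(4 + 34/9) = 6*(70/9) = 140/3)
8*E(M(1)) = 8*(140/3) = 1120/3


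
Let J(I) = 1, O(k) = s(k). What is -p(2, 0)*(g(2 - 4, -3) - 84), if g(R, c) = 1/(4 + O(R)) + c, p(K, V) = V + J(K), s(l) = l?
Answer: 173/2 ≈ 86.500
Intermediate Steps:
O(k) = k
p(K, V) = 1 + V (p(K, V) = V + 1 = 1 + V)
g(R, c) = c + 1/(4 + R) (g(R, c) = 1/(4 + R) + c = c + 1/(4 + R))
-p(2, 0)*(g(2 - 4, -3) - 84) = -(1 + 0)*((1 + 4*(-3) + (2 - 4)*(-3))/(4 + (2 - 4)) - 84) = -((1 - 12 - 2*(-3))/(4 - 2) - 84) = -((1 - 12 + 6)/2 - 84) = -((½)*(-5) - 84) = -(-5/2 - 84) = -(-173)/2 = -1*(-173/2) = 173/2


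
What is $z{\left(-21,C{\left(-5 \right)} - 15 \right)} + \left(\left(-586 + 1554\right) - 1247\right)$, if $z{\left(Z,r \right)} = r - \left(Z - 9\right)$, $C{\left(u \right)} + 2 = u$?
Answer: $-271$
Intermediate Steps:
$C{\left(u \right)} = -2 + u$
$z{\left(Z,r \right)} = 9 + r - Z$ ($z{\left(Z,r \right)} = r - \left(-9 + Z\right) = 9 + r - Z$)
$z{\left(-21,C{\left(-5 \right)} - 15 \right)} + \left(\left(-586 + 1554\right) - 1247\right) = \left(9 - 22 - -21\right) + \left(\left(-586 + 1554\right) - 1247\right) = \left(9 - 22 + 21\right) + \left(968 - 1247\right) = \left(9 - 22 + 21\right) - 279 = 8 - 279 = -271$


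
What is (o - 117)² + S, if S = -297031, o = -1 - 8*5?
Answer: -272067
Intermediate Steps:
o = -41 (o = -1 - 40 = -41)
(o - 117)² + S = (-41 - 117)² - 297031 = (-158)² - 297031 = 24964 - 297031 = -272067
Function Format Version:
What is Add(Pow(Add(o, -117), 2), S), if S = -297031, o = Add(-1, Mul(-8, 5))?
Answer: -272067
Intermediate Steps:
o = -41 (o = Add(-1, -40) = -41)
Add(Pow(Add(o, -117), 2), S) = Add(Pow(Add(-41, -117), 2), -297031) = Add(Pow(-158, 2), -297031) = Add(24964, -297031) = -272067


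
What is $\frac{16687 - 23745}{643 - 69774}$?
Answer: $\frac{7058}{69131} \approx 0.1021$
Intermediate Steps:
$\frac{16687 - 23745}{643 - 69774} = - \frac{7058}{-69131} = \left(-7058\right) \left(- \frac{1}{69131}\right) = \frac{7058}{69131}$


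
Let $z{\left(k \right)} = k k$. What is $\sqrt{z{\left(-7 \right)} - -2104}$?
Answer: $\sqrt{2153} \approx 46.4$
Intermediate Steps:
$z{\left(k \right)} = k^{2}$
$\sqrt{z{\left(-7 \right)} - -2104} = \sqrt{\left(-7\right)^{2} - -2104} = \sqrt{49 + 2104} = \sqrt{2153}$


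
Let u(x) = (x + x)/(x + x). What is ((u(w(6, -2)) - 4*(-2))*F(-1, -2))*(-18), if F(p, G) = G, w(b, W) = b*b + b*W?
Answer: 324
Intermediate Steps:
w(b, W) = b² + W*b
u(x) = 1 (u(x) = (2*x)/((2*x)) = (2*x)*(1/(2*x)) = 1)
((u(w(6, -2)) - 4*(-2))*F(-1, -2))*(-18) = ((1 - 4*(-2))*(-2))*(-18) = ((1 + 8)*(-2))*(-18) = (9*(-2))*(-18) = -18*(-18) = 324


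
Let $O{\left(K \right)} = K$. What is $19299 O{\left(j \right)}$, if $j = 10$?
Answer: $192990$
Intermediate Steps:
$19299 O{\left(j \right)} = 19299 \cdot 10 = 192990$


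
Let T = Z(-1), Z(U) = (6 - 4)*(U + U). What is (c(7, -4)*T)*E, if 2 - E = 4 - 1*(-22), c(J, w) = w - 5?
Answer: -864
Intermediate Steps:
c(J, w) = -5 + w
Z(U) = 4*U (Z(U) = 2*(2*U) = 4*U)
E = -24 (E = 2 - (4 - 1*(-22)) = 2 - (4 + 22) = 2 - 1*26 = 2 - 26 = -24)
T = -4 (T = 4*(-1) = -4)
(c(7, -4)*T)*E = ((-5 - 4)*(-4))*(-24) = -9*(-4)*(-24) = 36*(-24) = -864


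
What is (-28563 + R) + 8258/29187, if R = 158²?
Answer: -105035755/29187 ≈ -3598.7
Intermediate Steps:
R = 24964
(-28563 + R) + 8258/29187 = (-28563 + 24964) + 8258/29187 = -3599 + 8258*(1/29187) = -3599 + 8258/29187 = -105035755/29187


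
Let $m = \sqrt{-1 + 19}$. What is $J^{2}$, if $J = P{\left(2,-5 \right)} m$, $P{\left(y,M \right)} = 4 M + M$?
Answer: $11250$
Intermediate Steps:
$P{\left(y,M \right)} = 5 M$
$m = 3 \sqrt{2}$ ($m = \sqrt{18} = 3 \sqrt{2} \approx 4.2426$)
$J = - 75 \sqrt{2}$ ($J = 5 \left(-5\right) 3 \sqrt{2} = - 25 \cdot 3 \sqrt{2} = - 75 \sqrt{2} \approx -106.07$)
$J^{2} = \left(- 75 \sqrt{2}\right)^{2} = 11250$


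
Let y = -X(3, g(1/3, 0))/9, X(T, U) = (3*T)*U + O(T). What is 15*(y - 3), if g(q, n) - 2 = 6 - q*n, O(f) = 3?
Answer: -170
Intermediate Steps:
g(q, n) = 8 - n*q (g(q, n) = 2 + (6 - q*n) = 2 + (6 - n*q) = 8 - n*q)
X(T, U) = 3 + 3*T*U (X(T, U) = (3*T)*U + 3 = 3*T*U + 3 = 3 + 3*T*U)
y = -25/3 (y = -(3 + 3*3*(8 - 1*0/3))/9 = -(3 + 3*3*(8 - 1*0*⅓))/9 = -(3 + 3*3*(8 + 0))/9 = -(3 + 3*3*8)/9 = -(3 + 72)/9 = -75/9 = -1*25/3 = -25/3 ≈ -8.3333)
15*(y - 3) = 15*(-25/3 - 3) = 15*(-34/3) = -170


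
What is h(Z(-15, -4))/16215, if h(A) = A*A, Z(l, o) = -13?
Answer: 169/16215 ≈ 0.010422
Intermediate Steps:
h(A) = A²
h(Z(-15, -4))/16215 = (-13)²/16215 = 169*(1/16215) = 169/16215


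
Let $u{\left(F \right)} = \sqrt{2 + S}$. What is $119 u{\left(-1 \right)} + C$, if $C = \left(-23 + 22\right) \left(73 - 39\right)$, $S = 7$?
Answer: $323$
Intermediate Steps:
$C = -34$ ($C = \left(-1\right) 34 = -34$)
$u{\left(F \right)} = 3$ ($u{\left(F \right)} = \sqrt{2 + 7} = \sqrt{9} = 3$)
$119 u{\left(-1 \right)} + C = 119 \cdot 3 - 34 = 357 - 34 = 323$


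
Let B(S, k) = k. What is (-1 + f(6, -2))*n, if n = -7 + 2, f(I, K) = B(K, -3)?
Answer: 20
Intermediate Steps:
f(I, K) = -3
n = -5
(-1 + f(6, -2))*n = (-1 - 3)*(-5) = -4*(-5) = 20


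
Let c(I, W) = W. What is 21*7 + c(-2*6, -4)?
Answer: 143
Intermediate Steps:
21*7 + c(-2*6, -4) = 21*7 - 4 = 147 - 4 = 143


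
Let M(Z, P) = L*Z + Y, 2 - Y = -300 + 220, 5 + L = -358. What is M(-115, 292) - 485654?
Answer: -443827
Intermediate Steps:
L = -363 (L = -5 - 358 = -363)
Y = 82 (Y = 2 - (-300 + 220) = 2 - 1*(-80) = 2 + 80 = 82)
M(Z, P) = 82 - 363*Z (M(Z, P) = -363*Z + 82 = 82 - 363*Z)
M(-115, 292) - 485654 = (82 - 363*(-115)) - 485654 = (82 + 41745) - 485654 = 41827 - 485654 = -443827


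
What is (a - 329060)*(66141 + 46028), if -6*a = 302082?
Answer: -42557703783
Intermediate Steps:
a = -50347 (a = -⅙*302082 = -50347)
(a - 329060)*(66141 + 46028) = (-50347 - 329060)*(66141 + 46028) = -379407*112169 = -42557703783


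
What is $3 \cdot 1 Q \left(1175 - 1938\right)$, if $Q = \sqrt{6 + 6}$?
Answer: $- 4578 \sqrt{3} \approx -7929.3$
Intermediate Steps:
$Q = 2 \sqrt{3}$ ($Q = \sqrt{12} = 2 \sqrt{3} \approx 3.4641$)
$3 \cdot 1 Q \left(1175 - 1938\right) = 3 \cdot 1 \cdot 2 \sqrt{3} \left(1175 - 1938\right) = 3 \cdot 2 \sqrt{3} \left(-763\right) = 6 \sqrt{3} \left(-763\right) = - 4578 \sqrt{3}$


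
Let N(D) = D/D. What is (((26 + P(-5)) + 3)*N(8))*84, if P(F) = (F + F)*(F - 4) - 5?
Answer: 9576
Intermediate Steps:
N(D) = 1
P(F) = -5 + 2*F*(-4 + F) (P(F) = (2*F)*(-4 + F) - 5 = 2*F*(-4 + F) - 5 = -5 + 2*F*(-4 + F))
(((26 + P(-5)) + 3)*N(8))*84 = (((26 + (-5 - 8*(-5) + 2*(-5)**2)) + 3)*1)*84 = (((26 + (-5 + 40 + 2*25)) + 3)*1)*84 = (((26 + (-5 + 40 + 50)) + 3)*1)*84 = (((26 + 85) + 3)*1)*84 = ((111 + 3)*1)*84 = (114*1)*84 = 114*84 = 9576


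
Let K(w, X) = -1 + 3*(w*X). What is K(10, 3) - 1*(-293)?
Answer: 382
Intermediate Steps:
K(w, X) = -1 + 3*X*w (K(w, X) = -1 + 3*(X*w) = -1 + 3*X*w)
K(10, 3) - 1*(-293) = (-1 + 3*3*10) - 1*(-293) = (-1 + 90) + 293 = 89 + 293 = 382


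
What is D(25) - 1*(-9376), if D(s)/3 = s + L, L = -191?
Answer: 8878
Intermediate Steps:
D(s) = -573 + 3*s (D(s) = 3*(s - 191) = 3*(-191 + s) = -573 + 3*s)
D(25) - 1*(-9376) = (-573 + 3*25) - 1*(-9376) = (-573 + 75) + 9376 = -498 + 9376 = 8878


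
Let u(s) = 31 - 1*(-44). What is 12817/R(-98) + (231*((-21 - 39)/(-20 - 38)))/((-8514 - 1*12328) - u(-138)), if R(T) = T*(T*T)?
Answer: -2042451863/81560068408 ≈ -0.025042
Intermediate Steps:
R(T) = T**3 (R(T) = T*T**2 = T**3)
u(s) = 75 (u(s) = 31 + 44 = 75)
12817/R(-98) + (231*((-21 - 39)/(-20 - 38)))/((-8514 - 1*12328) - u(-138)) = 12817/((-98)**3) + (231*((-21 - 39)/(-20 - 38)))/((-8514 - 1*12328) - 1*75) = 12817/(-941192) + (231*(-60/(-58)))/((-8514 - 12328) - 75) = 12817*(-1/941192) + (231*(-60*(-1/58)))/(-20842 - 75) = -1831/134456 + (231*(30/29))/(-20917) = -1831/134456 + (6930/29)*(-1/20917) = -1831/134456 - 6930/606593 = -2042451863/81560068408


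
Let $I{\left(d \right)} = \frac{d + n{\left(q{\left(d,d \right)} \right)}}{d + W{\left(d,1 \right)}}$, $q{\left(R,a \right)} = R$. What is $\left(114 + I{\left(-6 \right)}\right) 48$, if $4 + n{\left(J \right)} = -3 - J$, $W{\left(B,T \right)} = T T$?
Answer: $\frac{27696}{5} \approx 5539.2$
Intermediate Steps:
$W{\left(B,T \right)} = T^{2}$
$n{\left(J \right)} = -7 - J$ ($n{\left(J \right)} = -4 - \left(3 + J\right) = -7 - J$)
$I{\left(d \right)} = - \frac{7}{1 + d}$ ($I{\left(d \right)} = \frac{d - \left(7 + d\right)}{d + 1^{2}} = - \frac{7}{d + 1} = - \frac{7}{1 + d}$)
$\left(114 + I{\left(-6 \right)}\right) 48 = \left(114 - \frac{7}{1 - 6}\right) 48 = \left(114 - \frac{7}{-5}\right) 48 = \left(114 - - \frac{7}{5}\right) 48 = \left(114 + \frac{7}{5}\right) 48 = \frac{577}{5} \cdot 48 = \frac{27696}{5}$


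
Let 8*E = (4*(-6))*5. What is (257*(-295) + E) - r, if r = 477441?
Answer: -553271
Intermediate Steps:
E = -15 (E = ((4*(-6))*5)/8 = (-24*5)/8 = (⅛)*(-120) = -15)
(257*(-295) + E) - r = (257*(-295) - 15) - 1*477441 = (-75815 - 15) - 477441 = -75830 - 477441 = -553271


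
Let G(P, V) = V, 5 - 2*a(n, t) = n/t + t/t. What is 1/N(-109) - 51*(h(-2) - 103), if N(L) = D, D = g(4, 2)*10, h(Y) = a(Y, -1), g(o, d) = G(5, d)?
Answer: 104041/20 ≈ 5202.0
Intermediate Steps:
a(n, t) = 2 - n/(2*t) (a(n, t) = 5/2 - (n/t + t/t)/2 = 5/2 - (n/t + 1)/2 = 5/2 - (1 + n/t)/2 = 5/2 + (-1/2 - n/(2*t)) = 2 - n/(2*t))
g(o, d) = d
h(Y) = 2 + Y/2 (h(Y) = 2 - 1/2*Y/(-1) = 2 - 1/2*Y*(-1) = 2 + Y/2)
D = 20 (D = 2*10 = 20)
N(L) = 20
1/N(-109) - 51*(h(-2) - 103) = 1/20 - 51*((2 + (1/2)*(-2)) - 103) = 1/20 - 51*((2 - 1) - 103) = 1/20 - 51*(1 - 103) = 1/20 - 51*(-102) = 1/20 + 5202 = 104041/20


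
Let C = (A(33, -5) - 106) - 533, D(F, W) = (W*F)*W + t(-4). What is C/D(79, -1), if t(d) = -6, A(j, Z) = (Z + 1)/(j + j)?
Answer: -21089/2409 ≈ -8.7543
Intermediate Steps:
A(j, Z) = (1 + Z)/(2*j) (A(j, Z) = (1 + Z)/((2*j)) = (1 + Z)*(1/(2*j)) = (1 + Z)/(2*j))
D(F, W) = -6 + F*W² (D(F, W) = (W*F)*W - 6 = (F*W)*W - 6 = F*W² - 6 = -6 + F*W²)
C = -21089/33 (C = ((½)*(1 - 5)/33 - 106) - 533 = ((½)*(1/33)*(-4) - 106) - 533 = (-2/33 - 106) - 533 = -3500/33 - 533 = -21089/33 ≈ -639.06)
C/D(79, -1) = -21089/(33*(-6 + 79*(-1)²)) = -21089/(33*(-6 + 79*1)) = -21089/(33*(-6 + 79)) = -21089/33/73 = -21089/33*1/73 = -21089/2409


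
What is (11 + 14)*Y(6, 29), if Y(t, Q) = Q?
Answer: 725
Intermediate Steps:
(11 + 14)*Y(6, 29) = (11 + 14)*29 = 25*29 = 725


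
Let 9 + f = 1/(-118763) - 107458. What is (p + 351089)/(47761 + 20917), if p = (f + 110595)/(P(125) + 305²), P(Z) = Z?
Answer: 1294672813092571/253256384999700 ≈ 5.1121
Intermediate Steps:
f = -12763103322/118763 (f = -9 + (1/(-118763) - 107458) = -9 + (-1/118763 - 107458) = -9 - 12762034455/118763 = -12763103322/118763 ≈ -1.0747e+5)
p = 123830221/3687591150 (p = (-12763103322/118763 + 110595)/(125 + 305²) = 371490663/(118763*(125 + 93025)) = (371490663/118763)/93150 = (371490663/118763)*(1/93150) = 123830221/3687591150 ≈ 0.033580)
(p + 351089)/(47761 + 20917) = (123830221/3687591150 + 351089)/(47761 + 20917) = (1294672813092571/3687591150)/68678 = (1294672813092571/3687591150)*(1/68678) = 1294672813092571/253256384999700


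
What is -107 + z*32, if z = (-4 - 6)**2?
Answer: 3093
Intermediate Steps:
z = 100 (z = (-10)**2 = 100)
-107 + z*32 = -107 + 100*32 = -107 + 3200 = 3093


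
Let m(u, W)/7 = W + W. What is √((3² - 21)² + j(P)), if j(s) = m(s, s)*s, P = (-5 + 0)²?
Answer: √8894 ≈ 94.308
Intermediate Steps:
m(u, W) = 14*W (m(u, W) = 7*(W + W) = 7*(2*W) = 14*W)
P = 25 (P = (-5)² = 25)
j(s) = 14*s² (j(s) = (14*s)*s = 14*s²)
√((3² - 21)² + j(P)) = √((3² - 21)² + 14*25²) = √((9 - 21)² + 14*625) = √((-12)² + 8750) = √(144 + 8750) = √8894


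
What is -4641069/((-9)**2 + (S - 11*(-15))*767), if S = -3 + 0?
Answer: -1547023/41445 ≈ -37.327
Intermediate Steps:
S = -3
-4641069/((-9)**2 + (S - 11*(-15))*767) = -4641069/((-9)**2 + (-3 - 11*(-15))*767) = -4641069/(81 + (-3 + 165)*767) = -4641069/(81 + 162*767) = -4641069/(81 + 124254) = -4641069/124335 = -4641069*1/124335 = -1547023/41445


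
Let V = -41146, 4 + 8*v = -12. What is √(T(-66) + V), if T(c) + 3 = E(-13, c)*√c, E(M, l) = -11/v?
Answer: √(-164596 + 22*I*√66)/2 ≈ 0.11013 + 202.85*I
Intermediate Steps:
v = -2 (v = -½ + (⅛)*(-12) = -½ - 3/2 = -2)
E(M, l) = 11/2 (E(M, l) = -11/(-2) = -11*(-½) = 11/2)
T(c) = -3 + 11*√c/2
√(T(-66) + V) = √((-3 + 11*√(-66)/2) - 41146) = √((-3 + 11*(I*√66)/2) - 41146) = √((-3 + 11*I*√66/2) - 41146) = √(-41149 + 11*I*√66/2)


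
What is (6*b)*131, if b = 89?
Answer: 69954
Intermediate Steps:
(6*b)*131 = (6*89)*131 = 534*131 = 69954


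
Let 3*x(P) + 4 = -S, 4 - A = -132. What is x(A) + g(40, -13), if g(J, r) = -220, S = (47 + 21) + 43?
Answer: -775/3 ≈ -258.33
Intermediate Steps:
A = 136 (A = 4 - 1*(-132) = 4 + 132 = 136)
S = 111 (S = 68 + 43 = 111)
x(P) = -115/3 (x(P) = -4/3 + (-1*111)/3 = -4/3 + (⅓)*(-111) = -4/3 - 37 = -115/3)
x(A) + g(40, -13) = -115/3 - 220 = -775/3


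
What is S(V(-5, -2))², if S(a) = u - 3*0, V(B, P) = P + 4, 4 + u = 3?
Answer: 1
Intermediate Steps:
u = -1 (u = -4 + 3 = -1)
V(B, P) = 4 + P
S(a) = -1 (S(a) = -1 - 3*0 = -1 + 0 = -1)
S(V(-5, -2))² = (-1)² = 1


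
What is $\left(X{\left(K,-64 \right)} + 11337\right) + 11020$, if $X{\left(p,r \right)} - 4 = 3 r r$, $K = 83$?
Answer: $34649$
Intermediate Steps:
$X{\left(p,r \right)} = 4 + 3 r^{2}$ ($X{\left(p,r \right)} = 4 + 3 r r = 4 + 3 r^{2}$)
$\left(X{\left(K,-64 \right)} + 11337\right) + 11020 = \left(\left(4 + 3 \left(-64\right)^{2}\right) + 11337\right) + 11020 = \left(\left(4 + 3 \cdot 4096\right) + 11337\right) + 11020 = \left(\left(4 + 12288\right) + 11337\right) + 11020 = \left(12292 + 11337\right) + 11020 = 23629 + 11020 = 34649$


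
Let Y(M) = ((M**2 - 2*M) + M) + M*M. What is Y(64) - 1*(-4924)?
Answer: 13052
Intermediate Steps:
Y(M) = -M + 2*M**2 (Y(M) = (M**2 - M) + M**2 = -M + 2*M**2)
Y(64) - 1*(-4924) = 64*(-1 + 2*64) - 1*(-4924) = 64*(-1 + 128) + 4924 = 64*127 + 4924 = 8128 + 4924 = 13052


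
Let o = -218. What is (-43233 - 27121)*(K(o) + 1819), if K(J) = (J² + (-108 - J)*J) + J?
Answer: -1769051330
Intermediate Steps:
K(J) = J + J² + J*(-108 - J) (K(J) = (J² + J*(-108 - J)) + J = J + J² + J*(-108 - J))
(-43233 - 27121)*(K(o) + 1819) = (-43233 - 27121)*(-107*(-218) + 1819) = -70354*(23326 + 1819) = -70354*25145 = -1769051330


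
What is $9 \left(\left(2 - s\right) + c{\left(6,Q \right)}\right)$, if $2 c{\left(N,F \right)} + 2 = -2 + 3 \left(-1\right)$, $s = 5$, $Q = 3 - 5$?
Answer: $- \frac{117}{2} \approx -58.5$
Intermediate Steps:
$Q = -2$
$c{\left(N,F \right)} = - \frac{7}{2}$ ($c{\left(N,F \right)} = -1 + \frac{-2 + 3 \left(-1\right)}{2} = -1 + \frac{-2 - 3}{2} = -1 + \frac{1}{2} \left(-5\right) = -1 - \frac{5}{2} = - \frac{7}{2}$)
$9 \left(\left(2 - s\right) + c{\left(6,Q \right)}\right) = 9 \left(\left(2 - 5\right) - \frac{7}{2}\right) = 9 \left(-3 - \frac{7}{2}\right) = 9 \left(- \frac{13}{2}\right) = - \frac{117}{2}$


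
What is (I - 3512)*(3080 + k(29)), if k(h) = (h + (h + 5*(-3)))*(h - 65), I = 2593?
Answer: -1407908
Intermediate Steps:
k(h) = (-65 + h)*(-15 + 2*h) (k(h) = (h + (h - 15))*(-65 + h) = (h + (-15 + h))*(-65 + h) = (-15 + 2*h)*(-65 + h) = (-65 + h)*(-15 + 2*h))
(I - 3512)*(3080 + k(29)) = (2593 - 3512)*(3080 + (975 - 145*29 + 2*29**2)) = -919*(3080 + (975 - 4205 + 2*841)) = -919*(3080 + (975 - 4205 + 1682)) = -919*(3080 - 1548) = -919*1532 = -1407908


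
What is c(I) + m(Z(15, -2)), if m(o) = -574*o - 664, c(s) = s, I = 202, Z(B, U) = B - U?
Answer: -10220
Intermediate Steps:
m(o) = -664 - 574*o
c(I) + m(Z(15, -2)) = 202 + (-664 - 574*(15 - 1*(-2))) = 202 + (-664 - 574*(15 + 2)) = 202 + (-664 - 574*17) = 202 + (-664 - 9758) = 202 - 10422 = -10220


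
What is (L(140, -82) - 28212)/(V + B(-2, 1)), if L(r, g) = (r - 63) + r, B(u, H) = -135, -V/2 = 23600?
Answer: 5599/9467 ≈ 0.59142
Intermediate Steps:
V = -47200 (V = -2*23600 = -47200)
L(r, g) = -63 + 2*r (L(r, g) = (-63 + r) + r = -63 + 2*r)
(L(140, -82) - 28212)/(V + B(-2, 1)) = ((-63 + 2*140) - 28212)/(-47200 - 135) = ((-63 + 280) - 28212)/(-47335) = (217 - 28212)*(-1/47335) = -27995*(-1/47335) = 5599/9467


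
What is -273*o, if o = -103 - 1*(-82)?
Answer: 5733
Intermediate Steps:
o = -21 (o = -103 + 82 = -21)
-273*o = -273*(-21) = 5733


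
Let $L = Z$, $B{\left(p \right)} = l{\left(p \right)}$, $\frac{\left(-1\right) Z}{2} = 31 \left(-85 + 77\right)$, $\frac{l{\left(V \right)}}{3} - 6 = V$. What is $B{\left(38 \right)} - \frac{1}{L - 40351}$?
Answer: $\frac{5260861}{39855} \approx 132.0$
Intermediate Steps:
$l{\left(V \right)} = 18 + 3 V$
$Z = 496$ ($Z = - 2 \cdot 31 \left(-85 + 77\right) = - 2 \cdot 31 \left(-8\right) = \left(-2\right) \left(-248\right) = 496$)
$B{\left(p \right)} = 18 + 3 p$
$L = 496$
$B{\left(38 \right)} - \frac{1}{L - 40351} = \left(18 + 3 \cdot 38\right) - \frac{1}{496 - 40351} = \left(18 + 114\right) - \frac{1}{-39855} = 132 - - \frac{1}{39855} = 132 + \frac{1}{39855} = \frac{5260861}{39855}$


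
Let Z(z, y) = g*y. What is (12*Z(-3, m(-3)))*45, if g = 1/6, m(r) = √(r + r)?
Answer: 90*I*√6 ≈ 220.45*I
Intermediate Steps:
m(r) = √2*√r (m(r) = √(2*r) = √2*√r)
g = ⅙ ≈ 0.16667
Z(z, y) = y/6
(12*Z(-3, m(-3)))*45 = (12*((√2*√(-3))/6))*45 = (12*((√2*(I*√3))/6))*45 = (12*((I*√6)/6))*45 = (12*(I*√6/6))*45 = (2*I*√6)*45 = 90*I*√6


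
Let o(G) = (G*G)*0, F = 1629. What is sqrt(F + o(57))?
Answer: 3*sqrt(181) ≈ 40.361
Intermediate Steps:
o(G) = 0 (o(G) = G**2*0 = 0)
sqrt(F + o(57)) = sqrt(1629 + 0) = sqrt(1629) = 3*sqrt(181)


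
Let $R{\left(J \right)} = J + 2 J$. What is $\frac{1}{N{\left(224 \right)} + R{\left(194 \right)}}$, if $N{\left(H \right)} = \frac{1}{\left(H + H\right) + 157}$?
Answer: $\frac{605}{352111} \approx 0.0017182$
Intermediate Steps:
$R{\left(J \right)} = 3 J$
$N{\left(H \right)} = \frac{1}{157 + 2 H}$ ($N{\left(H \right)} = \frac{1}{2 H + 157} = \frac{1}{157 + 2 H}$)
$\frac{1}{N{\left(224 \right)} + R{\left(194 \right)}} = \frac{1}{\frac{1}{157 + 2 \cdot 224} + 3 \cdot 194} = \frac{1}{\frac{1}{157 + 448} + 582} = \frac{1}{\frac{1}{605} + 582} = \frac{1}{\frac{352111}{605}} = \frac{605}{352111}$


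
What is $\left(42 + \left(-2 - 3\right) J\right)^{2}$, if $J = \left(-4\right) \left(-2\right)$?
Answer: $4$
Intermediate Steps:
$J = 8$
$\left(42 + \left(-2 - 3\right) J\right)^{2} = \left(42 + \left(-2 - 3\right) 8\right)^{2} = \left(42 - 40\right)^{2} = 2^{2} = 4$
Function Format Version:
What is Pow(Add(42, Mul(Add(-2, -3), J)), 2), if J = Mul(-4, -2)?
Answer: 4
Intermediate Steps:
J = 8
Pow(Add(42, Mul(Add(-2, -3), J)), 2) = Pow(Add(42, Mul(Add(-2, -3), 8)), 2) = Pow(Add(42, Mul(-5, 8)), 2) = Pow(Add(42, -40), 2) = Pow(2, 2) = 4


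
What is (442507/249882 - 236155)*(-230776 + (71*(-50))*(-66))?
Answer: -103976397399686/124941 ≈ -8.3220e+8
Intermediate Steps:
(442507/249882 - 236155)*(-230776 + (71*(-50))*(-66)) = (442507*(1/249882) - 236155)*(-230776 - 3550*(-66)) = (442507/249882 - 236155)*(-230776 + 234300) = -59010441203/249882*3524 = -103976397399686/124941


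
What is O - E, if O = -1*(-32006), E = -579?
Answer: 32585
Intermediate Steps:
O = 32006
O - E = 32006 - 1*(-579) = 32006 + 579 = 32585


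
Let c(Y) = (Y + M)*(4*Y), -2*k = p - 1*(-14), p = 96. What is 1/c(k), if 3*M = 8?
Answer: 3/34540 ≈ 8.6856e-5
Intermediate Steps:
M = 8/3 (M = (1/3)*8 = 8/3 ≈ 2.6667)
k = -55 (k = -(96 - 1*(-14))/2 = -(96 + 14)/2 = -1/2*110 = -55)
c(Y) = 4*Y*(8/3 + Y) (c(Y) = (Y + 8/3)*(4*Y) = (8/3 + Y)*(4*Y) = 4*Y*(8/3 + Y))
1/c(k) = 1/((4/3)*(-55)*(8 + 3*(-55))) = 1/((4/3)*(-55)*(8 - 165)) = 1/((4/3)*(-55)*(-157)) = 1/(34540/3) = 3/34540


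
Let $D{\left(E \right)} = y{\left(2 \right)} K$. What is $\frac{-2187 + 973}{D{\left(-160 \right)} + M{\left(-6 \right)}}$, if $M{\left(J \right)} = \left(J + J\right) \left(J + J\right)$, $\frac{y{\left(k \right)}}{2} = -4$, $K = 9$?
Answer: $- \frac{607}{36} \approx -16.861$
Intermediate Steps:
$y{\left(k \right)} = -8$ ($y{\left(k \right)} = 2 \left(-4\right) = -8$)
$M{\left(J \right)} = 4 J^{2}$ ($M{\left(J \right)} = 2 J 2 J = 4 J^{2}$)
$D{\left(E \right)} = -72$ ($D{\left(E \right)} = \left(-8\right) 9 = -72$)
$\frac{-2187 + 973}{D{\left(-160 \right)} + M{\left(-6 \right)}} = \frac{-2187 + 973}{-72 + 4 \left(-6\right)^{2}} = - \frac{1214}{-72 + 4 \cdot 36} = - \frac{1214}{-72 + 144} = - \frac{1214}{72} = \left(-1214\right) \frac{1}{72} = - \frac{607}{36}$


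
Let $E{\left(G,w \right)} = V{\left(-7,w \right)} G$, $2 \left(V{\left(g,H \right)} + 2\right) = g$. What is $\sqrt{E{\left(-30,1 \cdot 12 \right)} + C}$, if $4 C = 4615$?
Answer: $\frac{5 \sqrt{211}}{2} \approx 36.315$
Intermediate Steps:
$V{\left(g,H \right)} = -2 + \frac{g}{2}$
$E{\left(G,w \right)} = - \frac{11 G}{2}$ ($E{\left(G,w \right)} = \left(-2 + \frac{1}{2} \left(-7\right)\right) G = \left(-2 - \frac{7}{2}\right) G = - \frac{11 G}{2}$)
$C = \frac{4615}{4}$ ($C = \frac{1}{4} \cdot 4615 = \frac{4615}{4} \approx 1153.8$)
$\sqrt{E{\left(-30,1 \cdot 12 \right)} + C} = \sqrt{\left(- \frac{11}{2}\right) \left(-30\right) + \frac{4615}{4}} = \sqrt{165 + \frac{4615}{4}} = \sqrt{\frac{5275}{4}} = \frac{5 \sqrt{211}}{2}$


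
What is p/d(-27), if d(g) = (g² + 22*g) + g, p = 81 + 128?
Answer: 209/108 ≈ 1.9352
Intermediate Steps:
p = 209
d(g) = g² + 23*g
p/d(-27) = 209/((-27*(23 - 27))) = 209/((-27*(-4))) = 209/108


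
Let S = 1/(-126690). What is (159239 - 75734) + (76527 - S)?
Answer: 20274454081/126690 ≈ 1.6003e+5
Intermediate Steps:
S = -1/126690 ≈ -7.8933e-6
(159239 - 75734) + (76527 - S) = (159239 - 75734) + (76527 - 1*(-1/126690)) = 83505 + (76527 + 1/126690) = 83505 + 9695205631/126690 = 20274454081/126690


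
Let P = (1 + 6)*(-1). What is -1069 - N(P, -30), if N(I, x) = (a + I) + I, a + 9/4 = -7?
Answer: -4183/4 ≈ -1045.8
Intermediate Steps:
a = -37/4 (a = -9/4 - 7 = -37/4 ≈ -9.2500)
P = -7 (P = 7*(-1) = -7)
N(I, x) = -37/4 + 2*I (N(I, x) = (-37/4 + I) + I = -37/4 + 2*I)
-1069 - N(P, -30) = -1069 - (-37/4 + 2*(-7)) = -1069 - (-37/4 - 14) = -1069 - 1*(-93/4) = -1069 + 93/4 = -4183/4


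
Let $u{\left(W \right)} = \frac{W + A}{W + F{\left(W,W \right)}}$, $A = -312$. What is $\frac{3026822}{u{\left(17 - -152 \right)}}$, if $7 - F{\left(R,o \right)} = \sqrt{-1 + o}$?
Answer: $- \frac{48429152}{13} + \frac{6053644 \sqrt{42}}{143} \approx -3.451 \cdot 10^{6}$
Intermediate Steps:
$F{\left(R,o \right)} = 7 - \sqrt{-1 + o}$
$u{\left(W \right)} = \frac{-312 + W}{7 + W - \sqrt{-1 + W}}$ ($u{\left(W \right)} = \frac{W - 312}{W - \left(-7 + \sqrt{-1 + W}\right)} = \frac{-312 + W}{7 + W - \sqrt{-1 + W}}$)
$\frac{3026822}{u{\left(17 - -152 \right)}} = \frac{3026822}{\frac{1}{7 + \left(17 - -152\right) - \sqrt{-1 + \left(17 - -152\right)}} \left(-312 + \left(17 - -152\right)\right)} = \frac{3026822}{\frac{1}{7 + \left(17 + 152\right) - \sqrt{-1 + \left(17 + 152\right)}} \left(-312 + \left(17 + 152\right)\right)} = \frac{3026822}{\frac{1}{7 + 169 - \sqrt{-1 + 169}} \left(-312 + 169\right)} = \frac{3026822}{\frac{1}{7 + 169 - \sqrt{168}} \left(-143\right)} = \frac{3026822}{\frac{1}{7 + 169 - 2 \sqrt{42}} \left(-143\right)} = \frac{3026822}{\frac{1}{176 - 2 \sqrt{42}} \left(-143\right)} = \frac{3026822}{\left(-143\right) \frac{1}{176 - 2 \sqrt{42}}} = 3026822 \left(- \frac{16}{13} + \frac{2 \sqrt{42}}{143}\right) = - \frac{48429152}{13} + \frac{6053644 \sqrt{42}}{143}$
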